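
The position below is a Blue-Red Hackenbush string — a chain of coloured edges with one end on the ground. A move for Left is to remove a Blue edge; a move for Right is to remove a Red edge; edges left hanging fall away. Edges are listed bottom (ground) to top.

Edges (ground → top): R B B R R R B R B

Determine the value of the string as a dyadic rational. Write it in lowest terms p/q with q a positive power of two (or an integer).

-117/256

Recurse on prefixes of the 9-edge string R B B R R R B R B:
R: Left { — }, Right { 0 } = simplest -1
RB: Left { -1 }, Right { 0 } = simplest -1/2
RBB: Left { -1,-1/2 }, Right { 0 } = simplest -1/4
RBBR: Left { -1,-1/2 }, Right { -1/4,0 } = simplest -3/8
RBBRR: Left { -1,-1/2 }, Right { -3/8,-1/4,0 } = simplest -7/16
RBBRRR: Left { -1,-1/2 }, Right { -7/16,-3/8,-1/4,0 } = simplest -15/32
RBBRRRB: Left { -1,-1/2,-15/32 }, Right { -7/16,-3/8,-1/4,0 } = simplest -29/64
RBBRRRBR: Left { -1,-1/2,-15/32 }, Right { -29/64,-7/16,-3/8,-1/4,0 } = simplest -59/128
RBBRRRBRB: Left { -1,-1/2,-15/32,-59/128 }, Right { -29/64,-7/16,-3/8,-1/4,0 } = simplest -117/256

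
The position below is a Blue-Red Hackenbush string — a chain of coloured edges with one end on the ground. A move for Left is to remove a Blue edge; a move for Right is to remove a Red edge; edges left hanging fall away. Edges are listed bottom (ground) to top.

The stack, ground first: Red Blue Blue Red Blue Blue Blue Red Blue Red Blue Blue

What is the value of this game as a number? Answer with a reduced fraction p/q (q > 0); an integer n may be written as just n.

Prefix values for Red Blue Blue Red Blue Blue Blue Red Blue Red Blue Blue via {L|R} + simplicity:
edge 1 of 12 (Red): { · | 0 } => -1
edge 2 of 12 (Blue): { -1 | 0 } => -1/2
edge 3 of 12 (Blue): { -1; -1/2 | 0 } => -1/4
edge 4 of 12 (Red): { -1; -1/2 | -1/4; 0 } => -3/8
edge 5 of 12 (Blue): { -1; -1/2; -3/8 | -1/4; 0 } => -5/16
edge 6 of 12 (Blue): { -1; -1/2; -3/8; -5/16 | -1/4; 0 } => -9/32
edge 7 of 12 (Blue): { -1; -1/2; -3/8; -5/16; -9/32 | -1/4; 0 } => -17/64
edge 8 of 12 (Red): { -1; -1/2; -3/8; -5/16; -9/32 | -17/64; -1/4; 0 } => -35/128
edge 9 of 12 (Blue): { -1; -1/2; -3/8; -5/16; -9/32; -35/128 | -17/64; -1/4; 0 } => -69/256
edge 10 of 12 (Red): { -1; -1/2; -3/8; -5/16; -9/32; -35/128 | -69/256; -17/64; -1/4; 0 } => -139/512
edge 11 of 12 (Blue): { -1; -1/2; -3/8; -5/16; -9/32; -35/128; -139/512 | -69/256; -17/64; -1/4; 0 } => -277/1024
edge 12 of 12 (Blue): { -1; -1/2; -3/8; -5/16; -9/32; -35/128; -139/512; -277/1024 | -69/256; -17/64; -1/4; 0 } => -553/2048

-553/2048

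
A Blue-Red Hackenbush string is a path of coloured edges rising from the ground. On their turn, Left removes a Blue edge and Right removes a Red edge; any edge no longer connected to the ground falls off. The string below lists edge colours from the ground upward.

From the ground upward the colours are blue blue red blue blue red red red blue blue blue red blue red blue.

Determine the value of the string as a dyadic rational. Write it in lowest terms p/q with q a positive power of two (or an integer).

14571/8192

G(b) = { 0 | ∅ } → 1
G(bb) = { 0,1 | ∅ } → 2
G(bbr) = { 0,1 | 2 } → 3/2
G(bbrb) = { 0,1,3/2 | 2 } → 7/4
G(bbrbb) = { 0,1,3/2,7/4 | 2 } → 15/8
G(bbrbbr) = { 0,1,3/2,7/4 | 15/8,2 } → 29/16
G(bbrbbrr) = { 0,1,3/2,7/4 | 29/16,15/8,2 } → 57/32
G(bbrbbrrr) = { 0,1,3/2,7/4 | 57/32,29/16,15/8,2 } → 113/64
G(bbrbbrrrb) = { 0,1,3/2,7/4,113/64 | 57/32,29/16,15/8,2 } → 227/128
G(bbrbbrrrbb) = { 0,1,3/2,7/4,113/64,227/128 | 57/32,29/16,15/8,2 } → 455/256
G(bbrbbrrrbbb) = { 0,1,3/2,7/4,113/64,227/128,455/256 | 57/32,29/16,15/8,2 } → 911/512
G(bbrbbrrrbbbr) = { 0,1,3/2,7/4,113/64,227/128,455/256 | 911/512,57/32,29/16,15/8,2 } → 1821/1024
G(bbrbbrrrbbbrb) = { 0,1,3/2,7/4,113/64,227/128,455/256,1821/1024 | 911/512,57/32,29/16,15/8,2 } → 3643/2048
G(bbrbbrrrbbbrbr) = { 0,1,3/2,7/4,113/64,227/128,455/256,1821/1024 | 3643/2048,911/512,57/32,29/16,15/8,2 } → 7285/4096
G(bbrbbrrrbbbrbrb) = { 0,1,3/2,7/4,113/64,227/128,455/256,1821/1024,7285/4096 | 3643/2048,911/512,57/32,29/16,15/8,2 } → 14571/8192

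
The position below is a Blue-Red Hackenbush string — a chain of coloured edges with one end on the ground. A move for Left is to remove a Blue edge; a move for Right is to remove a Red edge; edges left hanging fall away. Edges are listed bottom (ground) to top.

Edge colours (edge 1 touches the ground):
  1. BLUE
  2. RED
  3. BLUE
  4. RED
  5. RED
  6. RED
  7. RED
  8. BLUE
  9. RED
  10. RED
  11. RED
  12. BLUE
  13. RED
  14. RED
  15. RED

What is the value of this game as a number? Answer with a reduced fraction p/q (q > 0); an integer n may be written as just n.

Prefix values for BLUE RED BLUE RED RED RED RED BLUE RED RED RED BLUE RED RED RED via {L|R} + simplicity:
step 1: add BLUE to get B; options L={ 0 } R={ · } => 1
step 2: add RED to get BR; options L={ 0 } R={ 1 } => 1/2
step 3: add BLUE to get BRB; options L={ 0, 1/2 } R={ 1 } => 3/4
step 4: add RED to get BRBR; options L={ 0, 1/2 } R={ 3/4, 1 } => 5/8
step 5: add RED to get BRBRR; options L={ 0, 1/2 } R={ 5/8, 3/4, 1 } => 9/16
step 6: add RED to get BRBRRR; options L={ 0, 1/2 } R={ 9/16, 5/8, 3/4, 1 } => 17/32
step 7: add RED to get BRBRRRR; options L={ 0, 1/2 } R={ 17/32, 9/16, 5/8, 3/4, 1 } => 33/64
step 8: add BLUE to get BRBRRRRB; options L={ 0, 1/2, 33/64 } R={ 17/32, 9/16, 5/8, 3/4, 1 } => 67/128
step 9: add RED to get BRBRRRRBR; options L={ 0, 1/2, 33/64 } R={ 67/128, 17/32, 9/16, 5/8, 3/4, 1 } => 133/256
step 10: add RED to get BRBRRRRBRR; options L={ 0, 1/2, 33/64 } R={ 133/256, 67/128, 17/32, 9/16, 5/8, 3/4, 1 } => 265/512
step 11: add RED to get BRBRRRRBRRR; options L={ 0, 1/2, 33/64 } R={ 265/512, 133/256, 67/128, 17/32, 9/16, 5/8, 3/4, 1 } => 529/1024
step 12: add BLUE to get BRBRRRRBRRRB; options L={ 0, 1/2, 33/64, 529/1024 } R={ 265/512, 133/256, 67/128, 17/32, 9/16, 5/8, 3/4, 1 } => 1059/2048
step 13: add RED to get BRBRRRRBRRRBR; options L={ 0, 1/2, 33/64, 529/1024 } R={ 1059/2048, 265/512, 133/256, 67/128, 17/32, 9/16, 5/8, 3/4, 1 } => 2117/4096
step 14: add RED to get BRBRRRRBRRRBRR; options L={ 0, 1/2, 33/64, 529/1024 } R={ 2117/4096, 1059/2048, 265/512, 133/256, 67/128, 17/32, 9/16, 5/8, 3/4, 1 } => 4233/8192
step 15: add RED to get BRBRRRRBRRRBRRR; options L={ 0, 1/2, 33/64, 529/1024 } R={ 4233/8192, 2117/4096, 1059/2048, 265/512, 133/256, 67/128, 17/32, 9/16, 5/8, 3/4, 1 } => 8465/16384

8465/16384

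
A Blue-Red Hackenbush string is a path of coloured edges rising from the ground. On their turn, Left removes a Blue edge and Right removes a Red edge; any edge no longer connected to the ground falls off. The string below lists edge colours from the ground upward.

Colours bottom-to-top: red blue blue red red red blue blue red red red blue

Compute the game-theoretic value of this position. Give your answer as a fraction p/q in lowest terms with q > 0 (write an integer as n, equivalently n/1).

-925/2048

Recurse on prefixes of the 12-edge string red blue blue red red red blue blue red red red blue:
edge 1 of 12 (red): { · | 0 } → -1
edge 2 of 12 (blue): { -1 | 0 } → -1/2
edge 3 of 12 (blue): { -1 -1/2 | 0 } → -1/4
edge 4 of 12 (red): { -1 -1/2 | -1/4 0 } → -3/8
edge 5 of 12 (red): { -1 -1/2 | -3/8 -1/4 0 } → -7/16
edge 6 of 12 (red): { -1 -1/2 | -7/16 -3/8 -1/4 0 } → -15/32
edge 7 of 12 (blue): { -1 -1/2 -15/32 | -7/16 -3/8 -1/4 0 } → -29/64
edge 8 of 12 (blue): { -1 -1/2 -15/32 -29/64 | -7/16 -3/8 -1/4 0 } → -57/128
edge 9 of 12 (red): { -1 -1/2 -15/32 -29/64 | -57/128 -7/16 -3/8 -1/4 0 } → -115/256
edge 10 of 12 (red): { -1 -1/2 -15/32 -29/64 | -115/256 -57/128 -7/16 -3/8 -1/4 0 } → -231/512
edge 11 of 12 (red): { -1 -1/2 -15/32 -29/64 | -231/512 -115/256 -57/128 -7/16 -3/8 -1/4 0 } → -463/1024
edge 12 of 12 (blue): { -1 -1/2 -15/32 -29/64 -463/1024 | -231/512 -115/256 -57/128 -7/16 -3/8 -1/4 0 } → -925/2048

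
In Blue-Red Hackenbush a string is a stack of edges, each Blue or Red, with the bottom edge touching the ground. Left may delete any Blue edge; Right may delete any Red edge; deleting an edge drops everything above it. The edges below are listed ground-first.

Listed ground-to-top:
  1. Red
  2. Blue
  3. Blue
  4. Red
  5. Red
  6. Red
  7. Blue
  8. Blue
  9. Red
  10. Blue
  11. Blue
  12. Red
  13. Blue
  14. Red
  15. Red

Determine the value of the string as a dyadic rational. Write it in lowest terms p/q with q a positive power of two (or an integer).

-7319/16384

Recurse on prefixes of the 15-edge string Red Blue Blue Red Red Red Blue Blue Red Blue Blue Red Blue Red Red:
1 of 15 · R · max L −∞ · min R 0 -> -1
2 of 15 · RB · max L -1 · min R 0 -> -1/2
3 of 15 · RBB · max L -1/2 · min R 0 -> -1/4
4 of 15 · RBBR · max L -1/2 · min R -1/4 -> -3/8
5 of 15 · RBBRR · max L -1/2 · min R -3/8 -> -7/16
6 of 15 · RBBRRR · max L -1/2 · min R -7/16 -> -15/32
7 of 15 · RBBRRRB · max L -15/32 · min R -7/16 -> -29/64
8 of 15 · RBBRRRBB · max L -29/64 · min R -7/16 -> -57/128
9 of 15 · RBBRRRBBR · max L -29/64 · min R -57/128 -> -115/256
10 of 15 · RBBRRRBBRB · max L -115/256 · min R -57/128 -> -229/512
11 of 15 · RBBRRRBBRBB · max L -229/512 · min R -57/128 -> -457/1024
12 of 15 · RBBRRRBBRBBR · max L -229/512 · min R -457/1024 -> -915/2048
13 of 15 · RBBRRRBBRBBRB · max L -915/2048 · min R -457/1024 -> -1829/4096
14 of 15 · RBBRRRBBRBBRBR · max L -915/2048 · min R -1829/4096 -> -3659/8192
15 of 15 · RBBRRRBBRBBRBRR · max L -915/2048 · min R -3659/8192 -> -7319/16384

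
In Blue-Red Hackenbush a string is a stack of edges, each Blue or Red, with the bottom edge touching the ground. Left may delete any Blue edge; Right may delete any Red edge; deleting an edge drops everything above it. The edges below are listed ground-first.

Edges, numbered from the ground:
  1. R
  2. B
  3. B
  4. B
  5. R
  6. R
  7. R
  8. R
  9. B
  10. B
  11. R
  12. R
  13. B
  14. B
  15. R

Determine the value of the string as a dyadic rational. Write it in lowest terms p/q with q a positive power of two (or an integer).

val(R) = { · | 0 } so -1
val(RB) = { -1 | 0 } so -1/2
val(RBB) = { -1,-1/2 | 0 } so -1/4
val(RBBB) = { -1,-1/2,-1/4 | 0 } so -1/8
val(RBBBR) = { -1,-1/2,-1/4 | -1/8,0 } so -3/16
val(RBBBRR) = { -1,-1/2,-1/4 | -3/16,-1/8,0 } so -7/32
val(RBBBRRR) = { -1,-1/2,-1/4 | -7/32,-3/16,-1/8,0 } so -15/64
val(RBBBRRRR) = { -1,-1/2,-1/4 | -15/64,-7/32,-3/16,-1/8,0 } so -31/128
val(RBBBRRRRB) = { -1,-1/2,-1/4,-31/128 | -15/64,-7/32,-3/16,-1/8,0 } so -61/256
val(RBBBRRRRBB) = { -1,-1/2,-1/4,-31/128,-61/256 | -15/64,-7/32,-3/16,-1/8,0 } so -121/512
val(RBBBRRRRBBR) = { -1,-1/2,-1/4,-31/128,-61/256 | -121/512,-15/64,-7/32,-3/16,-1/8,0 } so -243/1024
val(RBBBRRRRBBRR) = { -1,-1/2,-1/4,-31/128,-61/256 | -243/1024,-121/512,-15/64,-7/32,-3/16,-1/8,0 } so -487/2048
val(RBBBRRRRBBRRB) = { -1,-1/2,-1/4,-31/128,-61/256,-487/2048 | -243/1024,-121/512,-15/64,-7/32,-3/16,-1/8,0 } so -973/4096
val(RBBBRRRRBBRRBB) = { -1,-1/2,-1/4,-31/128,-61/256,-487/2048,-973/4096 | -243/1024,-121/512,-15/64,-7/32,-3/16,-1/8,0 } so -1945/8192
val(RBBBRRRRBBRRBBR) = { -1,-1/2,-1/4,-31/128,-61/256,-487/2048,-973/4096 | -1945/8192,-243/1024,-121/512,-15/64,-7/32,-3/16,-1/8,0 } so -3891/16384

-3891/16384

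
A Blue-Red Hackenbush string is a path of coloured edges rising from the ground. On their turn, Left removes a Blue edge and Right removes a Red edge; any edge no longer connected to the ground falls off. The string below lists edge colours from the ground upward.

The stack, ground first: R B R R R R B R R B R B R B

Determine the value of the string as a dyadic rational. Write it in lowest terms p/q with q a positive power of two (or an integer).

-7893/8192

Recurse on prefixes of the 14-edge string R B R R R R B R R B R B R B:
1 of 14 · R · max L −∞ · min R 0 — -1
2 of 14 · RB · max L -1 · min R 0 — -1/2
3 of 14 · RBR · max L -1 · min R -1/2 — -3/4
4 of 14 · RBRR · max L -1 · min R -3/4 — -7/8
5 of 14 · RBRRR · max L -1 · min R -7/8 — -15/16
6 of 14 · RBRRRR · max L -1 · min R -15/16 — -31/32
7 of 14 · RBRRRRB · max L -31/32 · min R -15/16 — -61/64
8 of 14 · RBRRRRBR · max L -31/32 · min R -61/64 — -123/128
9 of 14 · RBRRRRBRR · max L -31/32 · min R -123/128 — -247/256
10 of 14 · RBRRRRBRRB · max L -247/256 · min R -123/128 — -493/512
11 of 14 · RBRRRRBRRBR · max L -247/256 · min R -493/512 — -987/1024
12 of 14 · RBRRRRBRRBRB · max L -987/1024 · min R -493/512 — -1973/2048
13 of 14 · RBRRRRBRRBRBR · max L -987/1024 · min R -1973/2048 — -3947/4096
14 of 14 · RBRRRRBRRBRBRB · max L -3947/4096 · min R -1973/2048 — -7893/8192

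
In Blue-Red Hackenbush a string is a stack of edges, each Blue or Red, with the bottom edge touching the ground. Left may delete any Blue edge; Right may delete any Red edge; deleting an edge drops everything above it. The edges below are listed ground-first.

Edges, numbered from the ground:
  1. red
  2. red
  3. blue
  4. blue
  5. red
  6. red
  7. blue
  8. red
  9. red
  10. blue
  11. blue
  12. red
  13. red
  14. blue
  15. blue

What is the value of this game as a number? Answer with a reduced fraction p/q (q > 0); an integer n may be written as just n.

r: Left { — }, Right { 0 } -> simplest -1
rr: Left { — }, Right { -1 0 } -> simplest -2
rrb: Left { -2 }, Right { -1 0 } -> simplest -3/2
rrbb: Left { -2 -3/2 }, Right { -1 0 } -> simplest -5/4
rrbbr: Left { -2 -3/2 }, Right { -5/4 -1 0 } -> simplest -11/8
rrbbrr: Left { -2 -3/2 }, Right { -11/8 -5/4 -1 0 } -> simplest -23/16
rrbbrrb: Left { -2 -3/2 -23/16 }, Right { -11/8 -5/4 -1 0 } -> simplest -45/32
rrbbrrbr: Left { -2 -3/2 -23/16 }, Right { -45/32 -11/8 -5/4 -1 0 } -> simplest -91/64
rrbbrrbrr: Left { -2 -3/2 -23/16 }, Right { -91/64 -45/32 -11/8 -5/4 -1 0 } -> simplest -183/128
rrbbrrbrrb: Left { -2 -3/2 -23/16 -183/128 }, Right { -91/64 -45/32 -11/8 -5/4 -1 0 } -> simplest -365/256
rrbbrrbrrbb: Left { -2 -3/2 -23/16 -183/128 -365/256 }, Right { -91/64 -45/32 -11/8 -5/4 -1 0 } -> simplest -729/512
rrbbrrbrrbbr: Left { -2 -3/2 -23/16 -183/128 -365/256 }, Right { -729/512 -91/64 -45/32 -11/8 -5/4 -1 0 } -> simplest -1459/1024
rrbbrrbrrbbrr: Left { -2 -3/2 -23/16 -183/128 -365/256 }, Right { -1459/1024 -729/512 -91/64 -45/32 -11/8 -5/4 -1 0 } -> simplest -2919/2048
rrbbrrbrrbbrrb: Left { -2 -3/2 -23/16 -183/128 -365/256 -2919/2048 }, Right { -1459/1024 -729/512 -91/64 -45/32 -11/8 -5/4 -1 0 } -> simplest -5837/4096
rrbbrrbrrbbrrbb: Left { -2 -3/2 -23/16 -183/128 -365/256 -2919/2048 -5837/4096 }, Right { -1459/1024 -729/512 -91/64 -45/32 -11/8 -5/4 -1 0 } -> simplest -11673/8192

-11673/8192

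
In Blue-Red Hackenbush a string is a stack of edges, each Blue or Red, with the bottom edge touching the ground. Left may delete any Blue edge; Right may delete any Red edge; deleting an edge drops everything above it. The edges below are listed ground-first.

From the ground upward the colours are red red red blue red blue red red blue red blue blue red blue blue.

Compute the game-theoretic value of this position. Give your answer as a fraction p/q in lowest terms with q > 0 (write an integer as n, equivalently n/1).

val_1 [r]  L=[·]  R=[0]  so -1
val_2 [rr]  L=[·]  R=[-1, 0]  so -2
val_3 [rrr]  L=[·]  R=[-2, -1, 0]  so -3
val_4 [rrrb]  L=[-3]  R=[-2, -1, 0]  so -5/2
val_5 [rrrbr]  L=[-3]  R=[-5/2, -2, -1, 0]  so -11/4
val_6 [rrrbrb]  L=[-3, -11/4]  R=[-5/2, -2, -1, 0]  so -21/8
val_7 [rrrbrbr]  L=[-3, -11/4]  R=[-21/8, -5/2, -2, -1, 0]  so -43/16
val_8 [rrrbrbrr]  L=[-3, -11/4]  R=[-43/16, -21/8, -5/2, -2, -1, 0]  so -87/32
val_9 [rrrbrbrrb]  L=[-3, -11/4, -87/32]  R=[-43/16, -21/8, -5/2, -2, -1, 0]  so -173/64
val_10 [rrrbrbrrbr]  L=[-3, -11/4, -87/32]  R=[-173/64, -43/16, -21/8, -5/2, -2, -1, 0]  so -347/128
val_11 [rrrbrbrrbrb]  L=[-3, -11/4, -87/32, -347/128]  R=[-173/64, -43/16, -21/8, -5/2, -2, -1, 0]  so -693/256
val_12 [rrrbrbrrbrbb]  L=[-3, -11/4, -87/32, -347/128, -693/256]  R=[-173/64, -43/16, -21/8, -5/2, -2, -1, 0]  so -1385/512
val_13 [rrrbrbrrbrbbr]  L=[-3, -11/4, -87/32, -347/128, -693/256]  R=[-1385/512, -173/64, -43/16, -21/8, -5/2, -2, -1, 0]  so -2771/1024
val_14 [rrrbrbrrbrbbrb]  L=[-3, -11/4, -87/32, -347/128, -693/256, -2771/1024]  R=[-1385/512, -173/64, -43/16, -21/8, -5/2, -2, -1, 0]  so -5541/2048
val_15 [rrrbrbrrbrbbrbb]  L=[-3, -11/4, -87/32, -347/128, -693/256, -2771/1024, -5541/2048]  R=[-1385/512, -173/64, -43/16, -21/8, -5/2, -2, -1, 0]  so -11081/4096

-11081/4096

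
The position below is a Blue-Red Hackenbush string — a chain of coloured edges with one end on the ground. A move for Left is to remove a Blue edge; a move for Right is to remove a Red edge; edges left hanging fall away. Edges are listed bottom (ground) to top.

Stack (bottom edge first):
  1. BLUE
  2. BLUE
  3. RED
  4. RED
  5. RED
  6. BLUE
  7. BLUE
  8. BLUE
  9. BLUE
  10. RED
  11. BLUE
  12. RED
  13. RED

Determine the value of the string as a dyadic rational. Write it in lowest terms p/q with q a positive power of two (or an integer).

Prefix values for BLUE BLUE RED RED RED BLUE BLUE BLUE BLUE RED BLUE RED RED via {L|R} + simplicity:
step 1: add BLUE to get B; options L={ 0 } R={ ∅ } -> 1
step 2: add BLUE to get BB; options L={ 0, 1 } R={ ∅ } -> 2
step 3: add RED to get BBR; options L={ 0, 1 } R={ 2 } -> 3/2
step 4: add RED to get BBRR; options L={ 0, 1 } R={ 3/2, 2 } -> 5/4
step 5: add RED to get BBRRR; options L={ 0, 1 } R={ 5/4, 3/2, 2 } -> 9/8
step 6: add BLUE to get BBRRRB; options L={ 0, 1, 9/8 } R={ 5/4, 3/2, 2 } -> 19/16
step 7: add BLUE to get BBRRRBB; options L={ 0, 1, 9/8, 19/16 } R={ 5/4, 3/2, 2 } -> 39/32
step 8: add BLUE to get BBRRRBBB; options L={ 0, 1, 9/8, 19/16, 39/32 } R={ 5/4, 3/2, 2 } -> 79/64
step 9: add BLUE to get BBRRRBBBB; options L={ 0, 1, 9/8, 19/16, 39/32, 79/64 } R={ 5/4, 3/2, 2 } -> 159/128
step 10: add RED to get BBRRRBBBBR; options L={ 0, 1, 9/8, 19/16, 39/32, 79/64 } R={ 159/128, 5/4, 3/2, 2 } -> 317/256
step 11: add BLUE to get BBRRRBBBBRB; options L={ 0, 1, 9/8, 19/16, 39/32, 79/64, 317/256 } R={ 159/128, 5/4, 3/2, 2 } -> 635/512
step 12: add RED to get BBRRRBBBBRBR; options L={ 0, 1, 9/8, 19/16, 39/32, 79/64, 317/256 } R={ 635/512, 159/128, 5/4, 3/2, 2 } -> 1269/1024
step 13: add RED to get BBRRRBBBBRBRR; options L={ 0, 1, 9/8, 19/16, 39/32, 79/64, 317/256 } R={ 1269/1024, 635/512, 159/128, 5/4, 3/2, 2 } -> 2537/2048

2537/2048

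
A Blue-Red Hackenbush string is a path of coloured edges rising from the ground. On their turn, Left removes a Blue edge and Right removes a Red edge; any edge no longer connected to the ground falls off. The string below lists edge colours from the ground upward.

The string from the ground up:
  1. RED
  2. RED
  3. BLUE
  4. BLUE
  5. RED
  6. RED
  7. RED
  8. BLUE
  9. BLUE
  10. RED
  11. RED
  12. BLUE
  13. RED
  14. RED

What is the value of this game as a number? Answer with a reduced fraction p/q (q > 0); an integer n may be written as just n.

edge 1 of 14 (RED): { none | 0 } so -1
edge 2 of 14 (RED): { none | -1 0 } so -2
edge 3 of 14 (BLUE): { -2 | -1 0 } so -3/2
edge 4 of 14 (BLUE): { -2 -3/2 | -1 0 } so -5/4
edge 5 of 14 (RED): { -2 -3/2 | -5/4 -1 0 } so -11/8
edge 6 of 14 (RED): { -2 -3/2 | -11/8 -5/4 -1 0 } so -23/16
edge 7 of 14 (RED): { -2 -3/2 | -23/16 -11/8 -5/4 -1 0 } so -47/32
edge 8 of 14 (BLUE): { -2 -3/2 -47/32 | -23/16 -11/8 -5/4 -1 0 } so -93/64
edge 9 of 14 (BLUE): { -2 -3/2 -47/32 -93/64 | -23/16 -11/8 -5/4 -1 0 } so -185/128
edge 10 of 14 (RED): { -2 -3/2 -47/32 -93/64 | -185/128 -23/16 -11/8 -5/4 -1 0 } so -371/256
edge 11 of 14 (RED): { -2 -3/2 -47/32 -93/64 | -371/256 -185/128 -23/16 -11/8 -5/4 -1 0 } so -743/512
edge 12 of 14 (BLUE): { -2 -3/2 -47/32 -93/64 -743/512 | -371/256 -185/128 -23/16 -11/8 -5/4 -1 0 } so -1485/1024
edge 13 of 14 (RED): { -2 -3/2 -47/32 -93/64 -743/512 | -1485/1024 -371/256 -185/128 -23/16 -11/8 -5/4 -1 0 } so -2971/2048
edge 14 of 14 (RED): { -2 -3/2 -47/32 -93/64 -743/512 | -2971/2048 -1485/1024 -371/256 -185/128 -23/16 -11/8 -5/4 -1 0 } so -5943/4096

-5943/4096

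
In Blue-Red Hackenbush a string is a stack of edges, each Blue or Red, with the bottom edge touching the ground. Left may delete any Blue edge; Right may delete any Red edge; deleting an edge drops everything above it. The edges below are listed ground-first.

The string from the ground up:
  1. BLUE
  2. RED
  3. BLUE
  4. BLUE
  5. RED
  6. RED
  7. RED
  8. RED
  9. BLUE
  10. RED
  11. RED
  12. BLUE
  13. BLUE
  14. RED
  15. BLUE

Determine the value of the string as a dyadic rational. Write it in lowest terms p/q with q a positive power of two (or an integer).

12443/16384

step 1: add BLUE to get B; options L={ 0 } R={ · } ⇒ 1
step 2: add RED to get BR; options L={ 0 } R={ 1 } ⇒ 1/2
step 3: add BLUE to get BRB; options L={ 0 1/2 } R={ 1 } ⇒ 3/4
step 4: add BLUE to get BRBB; options L={ 0 1/2 3/4 } R={ 1 } ⇒ 7/8
step 5: add RED to get BRBBR; options L={ 0 1/2 3/4 } R={ 7/8 1 } ⇒ 13/16
step 6: add RED to get BRBBRR; options L={ 0 1/2 3/4 } R={ 13/16 7/8 1 } ⇒ 25/32
step 7: add RED to get BRBBRRR; options L={ 0 1/2 3/4 } R={ 25/32 13/16 7/8 1 } ⇒ 49/64
step 8: add RED to get BRBBRRRR; options L={ 0 1/2 3/4 } R={ 49/64 25/32 13/16 7/8 1 } ⇒ 97/128
step 9: add BLUE to get BRBBRRRRB; options L={ 0 1/2 3/4 97/128 } R={ 49/64 25/32 13/16 7/8 1 } ⇒ 195/256
step 10: add RED to get BRBBRRRRBR; options L={ 0 1/2 3/4 97/128 } R={ 195/256 49/64 25/32 13/16 7/8 1 } ⇒ 389/512
step 11: add RED to get BRBBRRRRBRR; options L={ 0 1/2 3/4 97/128 } R={ 389/512 195/256 49/64 25/32 13/16 7/8 1 } ⇒ 777/1024
step 12: add BLUE to get BRBBRRRRBRRB; options L={ 0 1/2 3/4 97/128 777/1024 } R={ 389/512 195/256 49/64 25/32 13/16 7/8 1 } ⇒ 1555/2048
step 13: add BLUE to get BRBBRRRRBRRBB; options L={ 0 1/2 3/4 97/128 777/1024 1555/2048 } R={ 389/512 195/256 49/64 25/32 13/16 7/8 1 } ⇒ 3111/4096
step 14: add RED to get BRBBRRRRBRRBBR; options L={ 0 1/2 3/4 97/128 777/1024 1555/2048 } R={ 3111/4096 389/512 195/256 49/64 25/32 13/16 7/8 1 } ⇒ 6221/8192
step 15: add BLUE to get BRBBRRRRBRRBBRB; options L={ 0 1/2 3/4 97/128 777/1024 1555/2048 6221/8192 } R={ 3111/4096 389/512 195/256 49/64 25/32 13/16 7/8 1 } ⇒ 12443/16384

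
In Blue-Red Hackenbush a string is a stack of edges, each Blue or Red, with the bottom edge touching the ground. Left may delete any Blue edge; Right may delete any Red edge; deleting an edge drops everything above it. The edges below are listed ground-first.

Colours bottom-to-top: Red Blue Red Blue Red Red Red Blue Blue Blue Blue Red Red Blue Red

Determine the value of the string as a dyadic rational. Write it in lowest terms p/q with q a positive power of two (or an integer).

Build value(s[:k]) for k = 1..15, string s = Red Blue Red Blue Red Red Red Blue Blue Blue Blue Red Red Blue Red.
step 1: add Red to get R; options L={ ∅ } R={ 0 } ⇒ -1
step 2: add Blue to get RB; options L={ -1 } R={ 0 } ⇒ -1/2
step 3: add Red to get RBR; options L={ -1 } R={ -1/2; 0 } ⇒ -3/4
step 4: add Blue to get RBRB; options L={ -1; -3/4 } R={ -1/2; 0 } ⇒ -5/8
step 5: add Red to get RBRBR; options L={ -1; -3/4 } R={ -5/8; -1/2; 0 } ⇒ -11/16
step 6: add Red to get RBRBRR; options L={ -1; -3/4 } R={ -11/16; -5/8; -1/2; 0 } ⇒ -23/32
step 7: add Red to get RBRBRRR; options L={ -1; -3/4 } R={ -23/32; -11/16; -5/8; -1/2; 0 } ⇒ -47/64
step 8: add Blue to get RBRBRRRB; options L={ -1; -3/4; -47/64 } R={ -23/32; -11/16; -5/8; -1/2; 0 } ⇒ -93/128
step 9: add Blue to get RBRBRRRBB; options L={ -1; -3/4; -47/64; -93/128 } R={ -23/32; -11/16; -5/8; -1/2; 0 } ⇒ -185/256
step 10: add Blue to get RBRBRRRBBB; options L={ -1; -3/4; -47/64; -93/128; -185/256 } R={ -23/32; -11/16; -5/8; -1/2; 0 } ⇒ -369/512
step 11: add Blue to get RBRBRRRBBBB; options L={ -1; -3/4; -47/64; -93/128; -185/256; -369/512 } R={ -23/32; -11/16; -5/8; -1/2; 0 } ⇒ -737/1024
step 12: add Red to get RBRBRRRBBBBR; options L={ -1; -3/4; -47/64; -93/128; -185/256; -369/512 } R={ -737/1024; -23/32; -11/16; -5/8; -1/2; 0 } ⇒ -1475/2048
step 13: add Red to get RBRBRRRBBBBRR; options L={ -1; -3/4; -47/64; -93/128; -185/256; -369/512 } R={ -1475/2048; -737/1024; -23/32; -11/16; -5/8; -1/2; 0 } ⇒ -2951/4096
step 14: add Blue to get RBRBRRRBBBBRRB; options L={ -1; -3/4; -47/64; -93/128; -185/256; -369/512; -2951/4096 } R={ -1475/2048; -737/1024; -23/32; -11/16; -5/8; -1/2; 0 } ⇒ -5901/8192
step 15: add Red to get RBRBRRRBBBBRRBR; options L={ -1; -3/4; -47/64; -93/128; -185/256; -369/512; -2951/4096 } R={ -5901/8192; -1475/2048; -737/1024; -23/32; -11/16; -5/8; -1/2; 0 } ⇒ -11803/16384

-11803/16384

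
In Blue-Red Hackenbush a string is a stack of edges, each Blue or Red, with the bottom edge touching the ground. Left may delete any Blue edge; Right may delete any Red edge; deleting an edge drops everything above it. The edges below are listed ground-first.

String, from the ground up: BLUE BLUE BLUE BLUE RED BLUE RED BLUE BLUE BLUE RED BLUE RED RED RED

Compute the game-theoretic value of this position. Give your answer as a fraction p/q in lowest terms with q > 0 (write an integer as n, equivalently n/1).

7633/2048

Recurse on prefixes of the 15-edge string BLUE BLUE BLUE BLUE RED BLUE RED BLUE BLUE BLUE RED BLUE RED RED RED:
step 1: add BLUE to get B; options L={ 0 } R={ — } so 1
step 2: add BLUE to get BB; options L={ 0 1 } R={ — } so 2
step 3: add BLUE to get BBB; options L={ 0 1 2 } R={ — } so 3
step 4: add BLUE to get BBBB; options L={ 0 1 2 3 } R={ — } so 4
step 5: add RED to get BBBBR; options L={ 0 1 2 3 } R={ 4 } so 7/2
step 6: add BLUE to get BBBBRB; options L={ 0 1 2 3 7/2 } R={ 4 } so 15/4
step 7: add RED to get BBBBRBR; options L={ 0 1 2 3 7/2 } R={ 15/4 4 } so 29/8
step 8: add BLUE to get BBBBRBRB; options L={ 0 1 2 3 7/2 29/8 } R={ 15/4 4 } so 59/16
step 9: add BLUE to get BBBBRBRBB; options L={ 0 1 2 3 7/2 29/8 59/16 } R={ 15/4 4 } so 119/32
step 10: add BLUE to get BBBBRBRBBB; options L={ 0 1 2 3 7/2 29/8 59/16 119/32 } R={ 15/4 4 } so 239/64
step 11: add RED to get BBBBRBRBBBR; options L={ 0 1 2 3 7/2 29/8 59/16 119/32 } R={ 239/64 15/4 4 } so 477/128
step 12: add BLUE to get BBBBRBRBBBRB; options L={ 0 1 2 3 7/2 29/8 59/16 119/32 477/128 } R={ 239/64 15/4 4 } so 955/256
step 13: add RED to get BBBBRBRBBBRBR; options L={ 0 1 2 3 7/2 29/8 59/16 119/32 477/128 } R={ 955/256 239/64 15/4 4 } so 1909/512
step 14: add RED to get BBBBRBRBBBRBRR; options L={ 0 1 2 3 7/2 29/8 59/16 119/32 477/128 } R={ 1909/512 955/256 239/64 15/4 4 } so 3817/1024
step 15: add RED to get BBBBRBRBBBRBRRR; options L={ 0 1 2 3 7/2 29/8 59/16 119/32 477/128 } R={ 3817/1024 1909/512 955/256 239/64 15/4 4 } so 7633/2048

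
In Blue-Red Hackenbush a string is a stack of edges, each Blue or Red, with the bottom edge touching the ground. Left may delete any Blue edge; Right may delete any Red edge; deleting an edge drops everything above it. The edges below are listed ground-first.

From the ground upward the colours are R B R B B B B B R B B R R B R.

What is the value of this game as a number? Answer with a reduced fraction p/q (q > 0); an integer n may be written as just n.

Prefix values for R B R B B B B B R B B R R B R via {L|R} + simplicity:
R: Left { ∅ }, Right { 0 } gives simplest -1
RB: Left { -1 }, Right { 0 } gives simplest -1/2
RBR: Left { -1 }, Right { -1/2; 0 } gives simplest -3/4
RBRB: Left { -1; -3/4 }, Right { -1/2; 0 } gives simplest -5/8
RBRBB: Left { -1; -3/4; -5/8 }, Right { -1/2; 0 } gives simplest -9/16
RBRBBB: Left { -1; -3/4; -5/8; -9/16 }, Right { -1/2; 0 } gives simplest -17/32
RBRBBBB: Left { -1; -3/4; -5/8; -9/16; -17/32 }, Right { -1/2; 0 } gives simplest -33/64
RBRBBBBB: Left { -1; -3/4; -5/8; -9/16; -17/32; -33/64 }, Right { -1/2; 0 } gives simplest -65/128
RBRBBBBBR: Left { -1; -3/4; -5/8; -9/16; -17/32; -33/64 }, Right { -65/128; -1/2; 0 } gives simplest -131/256
RBRBBBBBRB: Left { -1; -3/4; -5/8; -9/16; -17/32; -33/64; -131/256 }, Right { -65/128; -1/2; 0 } gives simplest -261/512
RBRBBBBBRBB: Left { -1; -3/4; -5/8; -9/16; -17/32; -33/64; -131/256; -261/512 }, Right { -65/128; -1/2; 0 } gives simplest -521/1024
RBRBBBBBRBBR: Left { -1; -3/4; -5/8; -9/16; -17/32; -33/64; -131/256; -261/512 }, Right { -521/1024; -65/128; -1/2; 0 } gives simplest -1043/2048
RBRBBBBBRBBRR: Left { -1; -3/4; -5/8; -9/16; -17/32; -33/64; -131/256; -261/512 }, Right { -1043/2048; -521/1024; -65/128; -1/2; 0 } gives simplest -2087/4096
RBRBBBBBRBBRRB: Left { -1; -3/4; -5/8; -9/16; -17/32; -33/64; -131/256; -261/512; -2087/4096 }, Right { -1043/2048; -521/1024; -65/128; -1/2; 0 } gives simplest -4173/8192
RBRBBBBBRBBRRBR: Left { -1; -3/4; -5/8; -9/16; -17/32; -33/64; -131/256; -261/512; -2087/4096 }, Right { -4173/8192; -1043/2048; -521/1024; -65/128; -1/2; 0 } gives simplest -8347/16384

-8347/16384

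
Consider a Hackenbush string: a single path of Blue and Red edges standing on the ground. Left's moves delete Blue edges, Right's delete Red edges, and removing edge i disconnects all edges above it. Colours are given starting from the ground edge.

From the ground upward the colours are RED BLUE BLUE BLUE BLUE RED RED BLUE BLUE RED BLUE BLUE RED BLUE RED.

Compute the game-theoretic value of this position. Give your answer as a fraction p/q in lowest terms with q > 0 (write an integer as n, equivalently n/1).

Build value(s[:k]) for k = 1..15, string s = RED BLUE BLUE BLUE BLUE RED RED BLUE BLUE RED BLUE BLUE RED BLUE RED.
edge 1 of 15 (RED): { (no moves) | 0 } so -1
edge 2 of 15 (BLUE): { -1 | 0 } so -1/2
edge 3 of 15 (BLUE): { -1, -1/2 | 0 } so -1/4
edge 4 of 15 (BLUE): { -1, -1/2, -1/4 | 0 } so -1/8
edge 5 of 15 (BLUE): { -1, -1/2, -1/4, -1/8 | 0 } so -1/16
edge 6 of 15 (RED): { -1, -1/2, -1/4, -1/8 | -1/16, 0 } so -3/32
edge 7 of 15 (RED): { -1, -1/2, -1/4, -1/8 | -3/32, -1/16, 0 } so -7/64
edge 8 of 15 (BLUE): { -1, -1/2, -1/4, -1/8, -7/64 | -3/32, -1/16, 0 } so -13/128
edge 9 of 15 (BLUE): { -1, -1/2, -1/4, -1/8, -7/64, -13/128 | -3/32, -1/16, 0 } so -25/256
edge 10 of 15 (RED): { -1, -1/2, -1/4, -1/8, -7/64, -13/128 | -25/256, -3/32, -1/16, 0 } so -51/512
edge 11 of 15 (BLUE): { -1, -1/2, -1/4, -1/8, -7/64, -13/128, -51/512 | -25/256, -3/32, -1/16, 0 } so -101/1024
edge 12 of 15 (BLUE): { -1, -1/2, -1/4, -1/8, -7/64, -13/128, -51/512, -101/1024 | -25/256, -3/32, -1/16, 0 } so -201/2048
edge 13 of 15 (RED): { -1, -1/2, -1/4, -1/8, -7/64, -13/128, -51/512, -101/1024 | -201/2048, -25/256, -3/32, -1/16, 0 } so -403/4096
edge 14 of 15 (BLUE): { -1, -1/2, -1/4, -1/8, -7/64, -13/128, -51/512, -101/1024, -403/4096 | -201/2048, -25/256, -3/32, -1/16, 0 } so -805/8192
edge 15 of 15 (RED): { -1, -1/2, -1/4, -1/8, -7/64, -13/128, -51/512, -101/1024, -403/4096 | -805/8192, -201/2048, -25/256, -3/32, -1/16, 0 } so -1611/16384

-1611/16384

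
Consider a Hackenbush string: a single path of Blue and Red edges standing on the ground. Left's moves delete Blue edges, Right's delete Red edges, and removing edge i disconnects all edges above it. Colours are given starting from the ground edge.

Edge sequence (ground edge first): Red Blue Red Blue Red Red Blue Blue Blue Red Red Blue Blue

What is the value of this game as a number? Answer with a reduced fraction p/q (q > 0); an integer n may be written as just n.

-2841/4096

G_1 [R]  L=[(no moves)]  R=[0]  so -1
G_2 [RB]  L=[-1]  R=[0]  so -1/2
G_3 [RBR]  L=[-1]  R=[-1/2 0]  so -3/4
G_4 [RBRB]  L=[-1 -3/4]  R=[-1/2 0]  so -5/8
G_5 [RBRBR]  L=[-1 -3/4]  R=[-5/8 -1/2 0]  so -11/16
G_6 [RBRBRR]  L=[-1 -3/4]  R=[-11/16 -5/8 -1/2 0]  so -23/32
G_7 [RBRBRRB]  L=[-1 -3/4 -23/32]  R=[-11/16 -5/8 -1/2 0]  so -45/64
G_8 [RBRBRRBB]  L=[-1 -3/4 -23/32 -45/64]  R=[-11/16 -5/8 -1/2 0]  so -89/128
G_9 [RBRBRRBBB]  L=[-1 -3/4 -23/32 -45/64 -89/128]  R=[-11/16 -5/8 -1/2 0]  so -177/256
G_10 [RBRBRRBBBR]  L=[-1 -3/4 -23/32 -45/64 -89/128]  R=[-177/256 -11/16 -5/8 -1/2 0]  so -355/512
G_11 [RBRBRRBBBRR]  L=[-1 -3/4 -23/32 -45/64 -89/128]  R=[-355/512 -177/256 -11/16 -5/8 -1/2 0]  so -711/1024
G_12 [RBRBRRBBBRRB]  L=[-1 -3/4 -23/32 -45/64 -89/128 -711/1024]  R=[-355/512 -177/256 -11/16 -5/8 -1/2 0]  so -1421/2048
G_13 [RBRBRRBBBRRBB]  L=[-1 -3/4 -23/32 -45/64 -89/128 -711/1024 -1421/2048]  R=[-355/512 -177/256 -11/16 -5/8 -1/2 0]  so -2841/4096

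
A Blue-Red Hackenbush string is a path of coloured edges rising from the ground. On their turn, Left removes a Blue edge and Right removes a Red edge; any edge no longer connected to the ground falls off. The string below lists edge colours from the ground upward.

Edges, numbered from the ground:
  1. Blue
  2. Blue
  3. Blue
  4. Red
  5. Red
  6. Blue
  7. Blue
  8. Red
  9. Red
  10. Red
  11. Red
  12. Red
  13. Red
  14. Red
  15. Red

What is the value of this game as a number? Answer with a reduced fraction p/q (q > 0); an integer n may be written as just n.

G_1 [B]  L=[0]  R=[·]  → 1
G_2 [BB]  L=[0; 1]  R=[·]  → 2
G_3 [BBB]  L=[0; 1; 2]  R=[·]  → 3
G_4 [BBBR]  L=[0; 1; 2]  R=[3]  → 5/2
G_5 [BBBRR]  L=[0; 1; 2]  R=[5/2; 3]  → 9/4
G_6 [BBBRRB]  L=[0; 1; 2; 9/4]  R=[5/2; 3]  → 19/8
G_7 [BBBRRBB]  L=[0; 1; 2; 9/4; 19/8]  R=[5/2; 3]  → 39/16
G_8 [BBBRRBBR]  L=[0; 1; 2; 9/4; 19/8]  R=[39/16; 5/2; 3]  → 77/32
G_9 [BBBRRBBRR]  L=[0; 1; 2; 9/4; 19/8]  R=[77/32; 39/16; 5/2; 3]  → 153/64
G_10 [BBBRRBBRRR]  L=[0; 1; 2; 9/4; 19/8]  R=[153/64; 77/32; 39/16; 5/2; 3]  → 305/128
G_11 [BBBRRBBRRRR]  L=[0; 1; 2; 9/4; 19/8]  R=[305/128; 153/64; 77/32; 39/16; 5/2; 3]  → 609/256
G_12 [BBBRRBBRRRRR]  L=[0; 1; 2; 9/4; 19/8]  R=[609/256; 305/128; 153/64; 77/32; 39/16; 5/2; 3]  → 1217/512
G_13 [BBBRRBBRRRRRR]  L=[0; 1; 2; 9/4; 19/8]  R=[1217/512; 609/256; 305/128; 153/64; 77/32; 39/16; 5/2; 3]  → 2433/1024
G_14 [BBBRRBBRRRRRRR]  L=[0; 1; 2; 9/4; 19/8]  R=[2433/1024; 1217/512; 609/256; 305/128; 153/64; 77/32; 39/16; 5/2; 3]  → 4865/2048
G_15 [BBBRRBBRRRRRRRR]  L=[0; 1; 2; 9/4; 19/8]  R=[4865/2048; 2433/1024; 1217/512; 609/256; 305/128; 153/64; 77/32; 39/16; 5/2; 3]  → 9729/4096

9729/4096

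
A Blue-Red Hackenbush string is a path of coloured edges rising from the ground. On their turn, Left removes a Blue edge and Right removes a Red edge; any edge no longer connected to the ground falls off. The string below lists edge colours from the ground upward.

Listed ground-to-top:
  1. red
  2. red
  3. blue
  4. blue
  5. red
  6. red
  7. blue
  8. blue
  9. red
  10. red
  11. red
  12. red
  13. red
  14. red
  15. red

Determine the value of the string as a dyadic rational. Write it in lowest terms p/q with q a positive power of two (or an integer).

-11519/8192

1 of 15 · r · max L −∞ · min R 0 gives -1
2 of 15 · rr · max L −∞ · min R -1 gives -2
3 of 15 · rrb · max L -2 · min R -1 gives -3/2
4 of 15 · rrbb · max L -3/2 · min R -1 gives -5/4
5 of 15 · rrbbr · max L -3/2 · min R -5/4 gives -11/8
6 of 15 · rrbbrr · max L -3/2 · min R -11/8 gives -23/16
7 of 15 · rrbbrrb · max L -23/16 · min R -11/8 gives -45/32
8 of 15 · rrbbrrbb · max L -45/32 · min R -11/8 gives -89/64
9 of 15 · rrbbrrbbr · max L -45/32 · min R -89/64 gives -179/128
10 of 15 · rrbbrrbbrr · max L -45/32 · min R -179/128 gives -359/256
11 of 15 · rrbbrrbbrrr · max L -45/32 · min R -359/256 gives -719/512
12 of 15 · rrbbrrbbrrrr · max L -45/32 · min R -719/512 gives -1439/1024
13 of 15 · rrbbrrbbrrrrr · max L -45/32 · min R -1439/1024 gives -2879/2048
14 of 15 · rrbbrrbbrrrrrr · max L -45/32 · min R -2879/2048 gives -5759/4096
15 of 15 · rrbbrrbbrrrrrrr · max L -45/32 · min R -5759/4096 gives -11519/8192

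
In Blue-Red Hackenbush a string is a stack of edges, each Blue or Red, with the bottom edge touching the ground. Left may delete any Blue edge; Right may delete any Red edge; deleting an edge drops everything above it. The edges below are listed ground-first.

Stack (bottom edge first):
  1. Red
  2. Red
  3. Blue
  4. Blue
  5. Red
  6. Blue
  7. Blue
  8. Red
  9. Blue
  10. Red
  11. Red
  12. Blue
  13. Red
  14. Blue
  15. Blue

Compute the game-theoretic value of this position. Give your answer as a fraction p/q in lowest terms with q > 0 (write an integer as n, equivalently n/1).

-10601/8192

Build val(s[:k]) for k = 1..15, string s = Red Red Blue Blue Red Blue Blue Red Blue Red Red Blue Red Blue Blue.
R: Left { none }, Right { 0 } => simplest -1
RR: Left { none }, Right { -1, 0 } => simplest -2
RRB: Left { -2 }, Right { -1, 0 } => simplest -3/2
RRBB: Left { -2, -3/2 }, Right { -1, 0 } => simplest -5/4
RRBBR: Left { -2, -3/2 }, Right { -5/4, -1, 0 } => simplest -11/8
RRBBRB: Left { -2, -3/2, -11/8 }, Right { -5/4, -1, 0 } => simplest -21/16
RRBBRBB: Left { -2, -3/2, -11/8, -21/16 }, Right { -5/4, -1, 0 } => simplest -41/32
RRBBRBBR: Left { -2, -3/2, -11/8, -21/16 }, Right { -41/32, -5/4, -1, 0 } => simplest -83/64
RRBBRBBRB: Left { -2, -3/2, -11/8, -21/16, -83/64 }, Right { -41/32, -5/4, -1, 0 } => simplest -165/128
RRBBRBBRBR: Left { -2, -3/2, -11/8, -21/16, -83/64 }, Right { -165/128, -41/32, -5/4, -1, 0 } => simplest -331/256
RRBBRBBRBRR: Left { -2, -3/2, -11/8, -21/16, -83/64 }, Right { -331/256, -165/128, -41/32, -5/4, -1, 0 } => simplest -663/512
RRBBRBBRBRRB: Left { -2, -3/2, -11/8, -21/16, -83/64, -663/512 }, Right { -331/256, -165/128, -41/32, -5/4, -1, 0 } => simplest -1325/1024
RRBBRBBRBRRBR: Left { -2, -3/2, -11/8, -21/16, -83/64, -663/512 }, Right { -1325/1024, -331/256, -165/128, -41/32, -5/4, -1, 0 } => simplest -2651/2048
RRBBRBBRBRRBRB: Left { -2, -3/2, -11/8, -21/16, -83/64, -663/512, -2651/2048 }, Right { -1325/1024, -331/256, -165/128, -41/32, -5/4, -1, 0 } => simplest -5301/4096
RRBBRBBRBRRBRBB: Left { -2, -3/2, -11/8, -21/16, -83/64, -663/512, -2651/2048, -5301/4096 }, Right { -1325/1024, -331/256, -165/128, -41/32, -5/4, -1, 0 } => simplest -10601/8192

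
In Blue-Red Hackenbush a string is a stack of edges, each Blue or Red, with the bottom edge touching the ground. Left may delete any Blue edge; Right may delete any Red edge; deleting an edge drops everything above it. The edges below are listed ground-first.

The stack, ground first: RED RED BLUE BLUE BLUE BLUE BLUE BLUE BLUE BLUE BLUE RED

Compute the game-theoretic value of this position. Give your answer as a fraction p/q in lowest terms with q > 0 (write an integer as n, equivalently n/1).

edge 1 of 12 (RED): { · | 0 } gives -1
edge 2 of 12 (RED): { · | -1, 0 } gives -2
edge 3 of 12 (BLUE): { -2 | -1, 0 } gives -3/2
edge 4 of 12 (BLUE): { -2, -3/2 | -1, 0 } gives -5/4
edge 5 of 12 (BLUE): { -2, -3/2, -5/4 | -1, 0 } gives -9/8
edge 6 of 12 (BLUE): { -2, -3/2, -5/4, -9/8 | -1, 0 } gives -17/16
edge 7 of 12 (BLUE): { -2, -3/2, -5/4, -9/8, -17/16 | -1, 0 } gives -33/32
edge 8 of 12 (BLUE): { -2, -3/2, -5/4, -9/8, -17/16, -33/32 | -1, 0 } gives -65/64
edge 9 of 12 (BLUE): { -2, -3/2, -5/4, -9/8, -17/16, -33/32, -65/64 | -1, 0 } gives -129/128
edge 10 of 12 (BLUE): { -2, -3/2, -5/4, -9/8, -17/16, -33/32, -65/64, -129/128 | -1, 0 } gives -257/256
edge 11 of 12 (BLUE): { -2, -3/2, -5/4, -9/8, -17/16, -33/32, -65/64, -129/128, -257/256 | -1, 0 } gives -513/512
edge 12 of 12 (RED): { -2, -3/2, -5/4, -9/8, -17/16, -33/32, -65/64, -129/128, -257/256 | -513/512, -1, 0 } gives -1027/1024

-1027/1024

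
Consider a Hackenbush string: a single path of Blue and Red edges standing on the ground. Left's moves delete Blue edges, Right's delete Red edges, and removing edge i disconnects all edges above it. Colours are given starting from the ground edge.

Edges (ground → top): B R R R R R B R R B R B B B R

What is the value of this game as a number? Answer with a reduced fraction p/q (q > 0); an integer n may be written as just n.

605/16384

Prefix values for B R R R R R B R R B R B B B R via {L|R} + simplicity:
B: Left { 0 }, Right { · } → simplest 1
BR: Left { 0 }, Right { 1 } → simplest 1/2
BRR: Left { 0 }, Right { 1/2,1 } → simplest 1/4
BRRR: Left { 0 }, Right { 1/4,1/2,1 } → simplest 1/8
BRRRR: Left { 0 }, Right { 1/8,1/4,1/2,1 } → simplest 1/16
BRRRRR: Left { 0 }, Right { 1/16,1/8,1/4,1/2,1 } → simplest 1/32
BRRRRRB: Left { 0,1/32 }, Right { 1/16,1/8,1/4,1/2,1 } → simplest 3/64
BRRRRRBR: Left { 0,1/32 }, Right { 3/64,1/16,1/8,1/4,1/2,1 } → simplest 5/128
BRRRRRBRR: Left { 0,1/32 }, Right { 5/128,3/64,1/16,1/8,1/4,1/2,1 } → simplest 9/256
BRRRRRBRRB: Left { 0,1/32,9/256 }, Right { 5/128,3/64,1/16,1/8,1/4,1/2,1 } → simplest 19/512
BRRRRRBRRBR: Left { 0,1/32,9/256 }, Right { 19/512,5/128,3/64,1/16,1/8,1/4,1/2,1 } → simplest 37/1024
BRRRRRBRRBRB: Left { 0,1/32,9/256,37/1024 }, Right { 19/512,5/128,3/64,1/16,1/8,1/4,1/2,1 } → simplest 75/2048
BRRRRRBRRBRBB: Left { 0,1/32,9/256,37/1024,75/2048 }, Right { 19/512,5/128,3/64,1/16,1/8,1/4,1/2,1 } → simplest 151/4096
BRRRRRBRRBRBBB: Left { 0,1/32,9/256,37/1024,75/2048,151/4096 }, Right { 19/512,5/128,3/64,1/16,1/8,1/4,1/2,1 } → simplest 303/8192
BRRRRRBRRBRBBBR: Left { 0,1/32,9/256,37/1024,75/2048,151/4096 }, Right { 303/8192,19/512,5/128,3/64,1/16,1/8,1/4,1/2,1 } → simplest 605/16384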